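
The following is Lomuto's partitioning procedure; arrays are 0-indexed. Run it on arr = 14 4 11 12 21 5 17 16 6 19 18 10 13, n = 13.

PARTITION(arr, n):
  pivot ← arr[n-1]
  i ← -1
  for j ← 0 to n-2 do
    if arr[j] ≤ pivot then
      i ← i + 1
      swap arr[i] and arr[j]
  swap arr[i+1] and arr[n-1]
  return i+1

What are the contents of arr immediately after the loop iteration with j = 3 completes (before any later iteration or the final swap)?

4 11 12 14 21 5 17 16 6 19 18 10 13

pivot=13, i=-1
j=0: 14>13, skip
j=1: 4≤13, i=0, swap(0,1) ⇒ 4 14 11 12 21 5 17 16 6 19 18 10 13
j=2: 11≤13, i=1, swap(1,2) ⇒ 4 11 14 12 21 5 17 16 6 19 18 10 13
j=3: 12≤13, i=2, swap(2,3) ⇒ 4 11 12 14 21 5 17 16 6 19 18 10 13
(after j=3) arr = 4 11 12 14 21 5 17 16 6 19 18 10 13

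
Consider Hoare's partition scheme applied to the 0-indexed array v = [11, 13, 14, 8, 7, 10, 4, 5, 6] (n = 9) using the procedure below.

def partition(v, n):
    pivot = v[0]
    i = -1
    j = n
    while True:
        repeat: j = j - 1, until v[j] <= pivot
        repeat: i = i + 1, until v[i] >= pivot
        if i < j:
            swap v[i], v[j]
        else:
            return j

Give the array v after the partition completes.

[6, 5, 4, 8, 7, 10, 14, 13, 11]

pivot = v[0] = 11; i = -1, j = 9
j→8 (v[8]=6≤11), i→0 (v[0]=11≥11); i<j, swap → [6, 13, 14, 8, 7, 10, 4, 5, 11]
j→7 (v[7]=5≤11), i→1 (v[1]=13≥11); i<j, swap → [6, 5, 14, 8, 7, 10, 4, 13, 11]
j→6 (v[6]=4≤11), i→2 (v[2]=14≥11); i<j, swap → [6, 5, 4, 8, 7, 10, 14, 13, 11]
j→5, i→6; i≥j, return j=5. v = [6, 5, 4, 8, 7, 10, 14, 13, 11]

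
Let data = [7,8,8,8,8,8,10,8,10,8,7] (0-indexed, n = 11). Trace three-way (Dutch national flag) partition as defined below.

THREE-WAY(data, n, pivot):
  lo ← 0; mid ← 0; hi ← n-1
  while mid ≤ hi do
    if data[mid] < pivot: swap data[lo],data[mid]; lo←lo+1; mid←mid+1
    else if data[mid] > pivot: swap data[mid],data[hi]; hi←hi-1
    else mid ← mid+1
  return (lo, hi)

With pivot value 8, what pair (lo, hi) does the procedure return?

lo=0 mid=0 hi=10
7<8: swap(0,0), lo=1 mid=1 ⇒ [7,8,8,8,8,8,10,8,10,8,7]
8=8: mid=2
8=8: mid=3
8=8: mid=4
8=8: mid=5
8=8: mid=6
10>8: swap(6,10), hi=9 ⇒ [7,8,8,8,8,8,7,8,10,8,10]
7<8: swap(1,6), lo=2 mid=7 ⇒ [7,7,8,8,8,8,8,8,10,8,10]
8=8: mid=8
10>8: swap(8,9), hi=8 ⇒ [7,7,8,8,8,8,8,8,8,10,10]
8=8: mid=9
done. lo=2 hi=8; data=[7,7,8,8,8,8,8,8,8,10,10]

(2, 8)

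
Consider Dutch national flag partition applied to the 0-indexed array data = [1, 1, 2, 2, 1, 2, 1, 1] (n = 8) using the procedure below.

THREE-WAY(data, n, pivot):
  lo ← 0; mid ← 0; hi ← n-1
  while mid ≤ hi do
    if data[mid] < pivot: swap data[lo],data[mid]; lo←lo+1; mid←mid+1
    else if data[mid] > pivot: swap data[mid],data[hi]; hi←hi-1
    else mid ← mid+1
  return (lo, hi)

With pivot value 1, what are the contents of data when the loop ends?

pivot = 1; lo=0, mid=0, hi=7
data[mid]=1=1: mid=1
data[mid]=1=1: mid=2
data[mid]=2>1: swap data[2],data[7]; hi=6 → [1, 1, 1, 2, 1, 2, 1, 2]
data[mid]=1=1: mid=3
data[mid]=2>1: swap data[3],data[6]; hi=5 → [1, 1, 1, 1, 1, 2, 2, 2]
data[mid]=1=1: mid=4
data[mid]=1=1: mid=5
data[mid]=2>1: swap data[5],data[5]; hi=4 → [1, 1, 1, 1, 1, 2, 2, 2]
end: lo=0, hi=4; data = [1, 1, 1, 1, 1, 2, 2, 2]

[1, 1, 1, 1, 1, 2, 2, 2]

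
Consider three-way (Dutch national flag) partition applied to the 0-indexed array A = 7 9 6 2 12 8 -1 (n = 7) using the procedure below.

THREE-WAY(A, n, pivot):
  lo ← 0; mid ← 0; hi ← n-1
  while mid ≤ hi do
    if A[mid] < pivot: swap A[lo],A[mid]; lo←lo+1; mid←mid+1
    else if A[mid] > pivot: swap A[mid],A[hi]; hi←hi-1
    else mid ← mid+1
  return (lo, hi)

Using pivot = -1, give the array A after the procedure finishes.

-1 6 2 12 8 9 7

lo=0 mid=0 hi=6
7>-1: swap(0,6), hi=5 ⇒ -1 9 6 2 12 8 7
-1=-1: mid=1
9>-1: swap(1,5), hi=4 ⇒ -1 8 6 2 12 9 7
8>-1: swap(1,4), hi=3 ⇒ -1 12 6 2 8 9 7
12>-1: swap(1,3), hi=2 ⇒ -1 2 6 12 8 9 7
2>-1: swap(1,2), hi=1 ⇒ -1 6 2 12 8 9 7
6>-1: swap(1,1), hi=0 ⇒ -1 6 2 12 8 9 7
done. lo=0 hi=0; A=-1 6 2 12 8 9 7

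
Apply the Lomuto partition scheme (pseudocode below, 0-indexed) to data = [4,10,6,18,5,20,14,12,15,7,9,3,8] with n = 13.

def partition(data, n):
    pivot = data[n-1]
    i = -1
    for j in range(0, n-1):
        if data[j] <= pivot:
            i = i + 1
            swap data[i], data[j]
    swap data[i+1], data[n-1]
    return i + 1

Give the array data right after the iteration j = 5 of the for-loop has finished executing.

pivot=8, i=-1
j=0: 4≤8, i=0, swap(0,0) ⇒ [4,10,6,18,5,20,14,12,15,7,9,3,8]
j=1: 10>8, skip
j=2: 6≤8, i=1, swap(1,2) ⇒ [4,6,10,18,5,20,14,12,15,7,9,3,8]
j=3: 18>8, skip
j=4: 5≤8, i=2, swap(2,4) ⇒ [4,6,5,18,10,20,14,12,15,7,9,3,8]
j=5: 20>8, skip
(after j=5) data = [4,6,5,18,10,20,14,12,15,7,9,3,8]

[4,6,5,18,10,20,14,12,15,7,9,3,8]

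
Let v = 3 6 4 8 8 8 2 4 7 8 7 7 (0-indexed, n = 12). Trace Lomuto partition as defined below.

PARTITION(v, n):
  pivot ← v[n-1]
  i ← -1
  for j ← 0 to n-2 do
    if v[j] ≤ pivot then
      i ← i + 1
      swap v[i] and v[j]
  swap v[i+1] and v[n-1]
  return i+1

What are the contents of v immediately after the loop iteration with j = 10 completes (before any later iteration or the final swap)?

pivot = v[11] = 7; i = -1
j=0: v[0]=3 ≤ 7 → i=0, swap v[0],v[0] (no change) → 3 6 4 8 8 8 2 4 7 8 7 7
j=1: v[1]=6 ≤ 7 → i=1, swap v[1],v[1] (no change) → 3 6 4 8 8 8 2 4 7 8 7 7
j=2: v[2]=4 ≤ 7 → i=2, swap v[2],v[2] (no change) → 3 6 4 8 8 8 2 4 7 8 7 7
j=3: v[3]=8 > 7 → no swap
j=4: v[4]=8 > 7 → no swap
j=5: v[5]=8 > 7 → no swap
j=6: v[6]=2 ≤ 7 → i=3, swap v[3],v[6] → 3 6 4 2 8 8 8 4 7 8 7 7
j=7: v[7]=4 ≤ 7 → i=4, swap v[4],v[7] → 3 6 4 2 4 8 8 8 7 8 7 7
j=8: v[8]=7 ≤ 7 → i=5, swap v[5],v[8] → 3 6 4 2 4 7 8 8 8 8 7 7
j=9: v[9]=8 > 7 → no swap
j=10: v[10]=7 ≤ 7 → i=6, swap v[6],v[10] → 3 6 4 2 4 7 7 8 8 8 8 7
(after j=10) v = 3 6 4 2 4 7 7 8 8 8 8 7

3 6 4 2 4 7 7 8 8 8 8 7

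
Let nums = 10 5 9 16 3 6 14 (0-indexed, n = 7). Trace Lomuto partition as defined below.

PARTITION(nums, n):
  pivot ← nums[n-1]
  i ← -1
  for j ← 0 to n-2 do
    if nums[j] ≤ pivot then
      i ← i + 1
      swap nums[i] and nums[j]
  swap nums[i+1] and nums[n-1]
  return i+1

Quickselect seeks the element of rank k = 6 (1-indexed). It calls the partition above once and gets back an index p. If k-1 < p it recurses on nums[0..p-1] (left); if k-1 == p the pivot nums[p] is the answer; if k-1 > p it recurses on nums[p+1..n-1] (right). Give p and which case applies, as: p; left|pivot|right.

pivot=14, i=-1
j=0: 10≤14, i=0, swap(0,0) ⇒ 10 5 9 16 3 6 14
j=1: 5≤14, i=1, swap(1,1) ⇒ 10 5 9 16 3 6 14
j=2: 9≤14, i=2, swap(2,2) ⇒ 10 5 9 16 3 6 14
j=3: 16>14, skip
j=4: 3≤14, i=3, swap(3,4) ⇒ 10 5 9 3 16 6 14
j=5: 6≤14, i=4, swap(4,5) ⇒ 10 5 9 3 6 16 14
swap(5,6) ⇒ 10 5 9 3 6 14 16; return 5
p = 5; k-1 = 5 == 5 ⇒ pivot

5; pivot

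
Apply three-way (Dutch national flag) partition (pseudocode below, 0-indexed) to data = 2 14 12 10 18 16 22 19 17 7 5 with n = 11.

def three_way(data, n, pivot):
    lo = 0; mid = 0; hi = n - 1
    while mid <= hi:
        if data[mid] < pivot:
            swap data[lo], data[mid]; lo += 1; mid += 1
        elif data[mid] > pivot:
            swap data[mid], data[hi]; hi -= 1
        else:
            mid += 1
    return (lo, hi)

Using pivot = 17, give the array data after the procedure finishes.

2 14 12 10 5 16 7 17 19 22 18

pivot = 17; lo=0, mid=0, hi=10
data[mid]=2<17: swap data[0],data[0]; lo=1,mid=1 → 2 14 12 10 18 16 22 19 17 7 5
data[mid]=14<17: swap data[1],data[1]; lo=2,mid=2 → 2 14 12 10 18 16 22 19 17 7 5
data[mid]=12<17: swap data[2],data[2]; lo=3,mid=3 → 2 14 12 10 18 16 22 19 17 7 5
data[mid]=10<17: swap data[3],data[3]; lo=4,mid=4 → 2 14 12 10 18 16 22 19 17 7 5
data[mid]=18>17: swap data[4],data[10]; hi=9 → 2 14 12 10 5 16 22 19 17 7 18
data[mid]=5<17: swap data[4],data[4]; lo=5,mid=5 → 2 14 12 10 5 16 22 19 17 7 18
data[mid]=16<17: swap data[5],data[5]; lo=6,mid=6 → 2 14 12 10 5 16 22 19 17 7 18
data[mid]=22>17: swap data[6],data[9]; hi=8 → 2 14 12 10 5 16 7 19 17 22 18
data[mid]=7<17: swap data[6],data[6]; lo=7,mid=7 → 2 14 12 10 5 16 7 19 17 22 18
data[mid]=19>17: swap data[7],data[8]; hi=7 → 2 14 12 10 5 16 7 17 19 22 18
data[mid]=17=17: mid=8
end: lo=7, hi=7; data = 2 14 12 10 5 16 7 17 19 22 18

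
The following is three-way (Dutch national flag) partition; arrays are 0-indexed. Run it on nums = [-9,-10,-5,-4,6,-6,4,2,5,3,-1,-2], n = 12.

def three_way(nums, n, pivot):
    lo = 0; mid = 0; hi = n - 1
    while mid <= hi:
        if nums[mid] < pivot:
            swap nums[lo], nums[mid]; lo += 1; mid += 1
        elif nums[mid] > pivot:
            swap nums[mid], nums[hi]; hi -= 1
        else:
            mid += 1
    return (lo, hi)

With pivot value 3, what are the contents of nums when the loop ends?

[-9,-10,-5,-4,-2,-6,-1,2,3,5,4,6]

lo=0 mid=0 hi=11
-9<3: swap(0,0), lo=1 mid=1 ⇒ [-9,-10,-5,-4,6,-6,4,2,5,3,-1,-2]
-10<3: swap(1,1), lo=2 mid=2 ⇒ [-9,-10,-5,-4,6,-6,4,2,5,3,-1,-2]
-5<3: swap(2,2), lo=3 mid=3 ⇒ [-9,-10,-5,-4,6,-6,4,2,5,3,-1,-2]
-4<3: swap(3,3), lo=4 mid=4 ⇒ [-9,-10,-5,-4,6,-6,4,2,5,3,-1,-2]
6>3: swap(4,11), hi=10 ⇒ [-9,-10,-5,-4,-2,-6,4,2,5,3,-1,6]
-2<3: swap(4,4), lo=5 mid=5 ⇒ [-9,-10,-5,-4,-2,-6,4,2,5,3,-1,6]
-6<3: swap(5,5), lo=6 mid=6 ⇒ [-9,-10,-5,-4,-2,-6,4,2,5,3,-1,6]
4>3: swap(6,10), hi=9 ⇒ [-9,-10,-5,-4,-2,-6,-1,2,5,3,4,6]
-1<3: swap(6,6), lo=7 mid=7 ⇒ [-9,-10,-5,-4,-2,-6,-1,2,5,3,4,6]
2<3: swap(7,7), lo=8 mid=8 ⇒ [-9,-10,-5,-4,-2,-6,-1,2,5,3,4,6]
5>3: swap(8,9), hi=8 ⇒ [-9,-10,-5,-4,-2,-6,-1,2,3,5,4,6]
3=3: mid=9
done. lo=8 hi=8; nums=[-9,-10,-5,-4,-2,-6,-1,2,3,5,4,6]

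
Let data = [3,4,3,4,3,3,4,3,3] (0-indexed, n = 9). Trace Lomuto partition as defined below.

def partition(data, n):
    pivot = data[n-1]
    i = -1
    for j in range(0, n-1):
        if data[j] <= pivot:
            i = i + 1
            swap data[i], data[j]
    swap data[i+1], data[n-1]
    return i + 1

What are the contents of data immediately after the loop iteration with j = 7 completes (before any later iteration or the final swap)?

pivot=3, i=-1
j=0: 3≤3, i=0, swap(0,0) ⇒ [3,4,3,4,3,3,4,3,3]
j=1: 4>3, skip
j=2: 3≤3, i=1, swap(1,2) ⇒ [3,3,4,4,3,3,4,3,3]
j=3: 4>3, skip
j=4: 3≤3, i=2, swap(2,4) ⇒ [3,3,3,4,4,3,4,3,3]
j=5: 3≤3, i=3, swap(3,5) ⇒ [3,3,3,3,4,4,4,3,3]
j=6: 4>3, skip
j=7: 3≤3, i=4, swap(4,7) ⇒ [3,3,3,3,3,4,4,4,3]
(after j=7) data = [3,3,3,3,3,4,4,4,3]

[3,3,3,3,3,4,4,4,3]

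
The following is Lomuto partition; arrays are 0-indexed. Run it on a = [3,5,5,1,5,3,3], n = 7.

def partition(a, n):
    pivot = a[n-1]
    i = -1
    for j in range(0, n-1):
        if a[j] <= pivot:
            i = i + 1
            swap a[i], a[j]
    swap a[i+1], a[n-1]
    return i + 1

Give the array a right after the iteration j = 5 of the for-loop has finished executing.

[3,1,3,5,5,5,3]

pivot = a[6] = 3; i = -1
j=0: a[0]=3 ≤ 3 → i=0, swap a[0],a[0] (no change) → [3,5,5,1,5,3,3]
j=1: a[1]=5 > 3 → no swap
j=2: a[2]=5 > 3 → no swap
j=3: a[3]=1 ≤ 3 → i=1, swap a[1],a[3] → [3,1,5,5,5,3,3]
j=4: a[4]=5 > 3 → no swap
j=5: a[5]=3 ≤ 3 → i=2, swap a[2],a[5] → [3,1,3,5,5,5,3]
(after j=5) a = [3,1,3,5,5,5,3]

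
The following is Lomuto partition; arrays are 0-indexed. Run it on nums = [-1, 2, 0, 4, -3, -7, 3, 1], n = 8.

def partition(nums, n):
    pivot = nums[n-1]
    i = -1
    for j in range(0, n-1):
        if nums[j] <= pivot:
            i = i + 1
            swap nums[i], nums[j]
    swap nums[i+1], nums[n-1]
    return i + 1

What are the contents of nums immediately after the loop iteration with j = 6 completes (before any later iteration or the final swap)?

pivot = nums[7] = 1; i = -1
j=0: nums[0]=-1 ≤ 1 → i=0, swap nums[0],nums[0] (no change) → [-1, 2, 0, 4, -3, -7, 3, 1]
j=1: nums[1]=2 > 1 → no swap
j=2: nums[2]=0 ≤ 1 → i=1, swap nums[1],nums[2] → [-1, 0, 2, 4, -3, -7, 3, 1]
j=3: nums[3]=4 > 1 → no swap
j=4: nums[4]=-3 ≤ 1 → i=2, swap nums[2],nums[4] → [-1, 0, -3, 4, 2, -7, 3, 1]
j=5: nums[5]=-7 ≤ 1 → i=3, swap nums[3],nums[5] → [-1, 0, -3, -7, 2, 4, 3, 1]
j=6: nums[6]=3 > 1 → no swap
(after j=6) nums = [-1, 0, -3, -7, 2, 4, 3, 1]

[-1, 0, -3, -7, 2, 4, 3, 1]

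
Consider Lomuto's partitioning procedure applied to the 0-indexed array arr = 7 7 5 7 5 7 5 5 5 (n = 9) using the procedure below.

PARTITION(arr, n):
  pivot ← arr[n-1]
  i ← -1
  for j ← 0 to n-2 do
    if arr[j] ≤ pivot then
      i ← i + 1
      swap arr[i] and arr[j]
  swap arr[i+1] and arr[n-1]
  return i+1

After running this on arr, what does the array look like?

5 5 5 5 5 7 7 7 7

pivot=5, i=-1
j=0: 7>5, skip
j=1: 7>5, skip
j=2: 5≤5, i=0, swap(0,2) ⇒ 5 7 7 7 5 7 5 5 5
j=3: 7>5, skip
j=4: 5≤5, i=1, swap(1,4) ⇒ 5 5 7 7 7 7 5 5 5
j=5: 7>5, skip
j=6: 5≤5, i=2, swap(2,6) ⇒ 5 5 5 7 7 7 7 5 5
j=7: 5≤5, i=3, swap(3,7) ⇒ 5 5 5 5 7 7 7 7 5
swap(4,8) ⇒ 5 5 5 5 5 7 7 7 7; return 4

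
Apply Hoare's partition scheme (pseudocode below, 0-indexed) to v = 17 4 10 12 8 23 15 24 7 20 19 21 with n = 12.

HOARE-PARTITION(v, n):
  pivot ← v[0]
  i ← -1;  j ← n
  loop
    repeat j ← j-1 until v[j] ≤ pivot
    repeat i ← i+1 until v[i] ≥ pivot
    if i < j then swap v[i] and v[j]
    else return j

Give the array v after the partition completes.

pivot=17
j stops at 8 (7), i stops at 0 (17); swap ⇒ 7 4 10 12 8 23 15 24 17 20 19 21
j stops at 6 (15), i stops at 5 (23); swap ⇒ 7 4 10 12 8 15 23 24 17 20 19 21
j stops at 5, i stops at 6; i≥j ⇒ return 5. v=7 4 10 12 8 15 23 24 17 20 19 21

7 4 10 12 8 15 23 24 17 20 19 21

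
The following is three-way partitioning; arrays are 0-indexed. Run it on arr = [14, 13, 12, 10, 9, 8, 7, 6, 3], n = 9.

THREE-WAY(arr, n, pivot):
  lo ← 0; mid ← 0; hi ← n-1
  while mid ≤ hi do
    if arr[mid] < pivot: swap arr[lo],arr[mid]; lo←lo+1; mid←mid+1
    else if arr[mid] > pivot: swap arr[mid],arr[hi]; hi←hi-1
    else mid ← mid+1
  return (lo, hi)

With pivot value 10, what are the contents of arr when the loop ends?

[3, 6, 7, 9, 8, 10, 12, 13, 14]

lo=0 mid=0 hi=8
14>10: swap(0,8), hi=7 ⇒ [3, 13, 12, 10, 9, 8, 7, 6, 14]
3<10: swap(0,0), lo=1 mid=1 ⇒ [3, 13, 12, 10, 9, 8, 7, 6, 14]
13>10: swap(1,7), hi=6 ⇒ [3, 6, 12, 10, 9, 8, 7, 13, 14]
6<10: swap(1,1), lo=2 mid=2 ⇒ [3, 6, 12, 10, 9, 8, 7, 13, 14]
12>10: swap(2,6), hi=5 ⇒ [3, 6, 7, 10, 9, 8, 12, 13, 14]
7<10: swap(2,2), lo=3 mid=3 ⇒ [3, 6, 7, 10, 9, 8, 12, 13, 14]
10=10: mid=4
9<10: swap(3,4), lo=4 mid=5 ⇒ [3, 6, 7, 9, 10, 8, 12, 13, 14]
8<10: swap(4,5), lo=5 mid=6 ⇒ [3, 6, 7, 9, 8, 10, 12, 13, 14]
done. lo=5 hi=5; arr=[3, 6, 7, 9, 8, 10, 12, 13, 14]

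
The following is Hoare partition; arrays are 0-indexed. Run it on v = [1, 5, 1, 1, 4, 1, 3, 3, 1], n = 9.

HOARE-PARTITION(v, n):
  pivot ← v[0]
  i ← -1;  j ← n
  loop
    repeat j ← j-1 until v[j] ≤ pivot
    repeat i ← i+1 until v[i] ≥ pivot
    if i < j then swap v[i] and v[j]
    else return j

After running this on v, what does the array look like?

pivot=1
j stops at 8 (1), i stops at 0 (1); swap ⇒ [1, 5, 1, 1, 4, 1, 3, 3, 1]
j stops at 5 (1), i stops at 1 (5); swap ⇒ [1, 1, 1, 1, 4, 5, 3, 3, 1]
j stops at 3 (1), i stops at 2 (1); swap ⇒ [1, 1, 1, 1, 4, 5, 3, 3, 1]
j stops at 2, i stops at 3; i≥j ⇒ return 2. v=[1, 1, 1, 1, 4, 5, 3, 3, 1]

[1, 1, 1, 1, 4, 5, 3, 3, 1]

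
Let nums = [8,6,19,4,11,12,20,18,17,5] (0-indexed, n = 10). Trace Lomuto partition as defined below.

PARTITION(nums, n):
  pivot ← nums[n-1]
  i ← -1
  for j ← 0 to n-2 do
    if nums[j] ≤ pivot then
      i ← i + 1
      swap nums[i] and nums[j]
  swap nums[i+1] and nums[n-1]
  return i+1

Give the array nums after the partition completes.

[4,5,19,8,11,12,20,18,17,6]

pivot = nums[9] = 5; i = -1
j=0: nums[0]=8 > 5 → no swap
j=1: nums[1]=6 > 5 → no swap
j=2: nums[2]=19 > 5 → no swap
j=3: nums[3]=4 ≤ 5 → i=0, swap nums[0],nums[3] → [4,6,19,8,11,12,20,18,17,5]
j=4: nums[4]=11 > 5 → no swap
j=5: nums[5]=12 > 5 → no swap
j=6: nums[6]=20 > 5 → no swap
j=7: nums[7]=18 > 5 → no swap
j=8: nums[8]=17 > 5 → no swap
final swap nums[1],nums[9] → [4,5,19,8,11,12,20,18,17,6]; return 1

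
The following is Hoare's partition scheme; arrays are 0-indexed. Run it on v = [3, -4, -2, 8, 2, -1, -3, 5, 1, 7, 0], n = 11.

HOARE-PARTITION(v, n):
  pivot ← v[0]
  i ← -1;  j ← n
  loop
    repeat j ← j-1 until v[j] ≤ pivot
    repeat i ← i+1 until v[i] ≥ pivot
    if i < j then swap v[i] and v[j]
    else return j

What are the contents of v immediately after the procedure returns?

[0, -4, -2, 1, 2, -1, -3, 5, 8, 7, 3]

pivot = v[0] = 3; i = -1, j = 11
j→10 (v[10]=0≤3), i→0 (v[0]=3≥3); i<j, swap → [0, -4, -2, 8, 2, -1, -3, 5, 1, 7, 3]
j→8 (v[8]=1≤3), i→3 (v[3]=8≥3); i<j, swap → [0, -4, -2, 1, 2, -1, -3, 5, 8, 7, 3]
j→6, i→7; i≥j, return j=6. v = [0, -4, -2, 1, 2, -1, -3, 5, 8, 7, 3]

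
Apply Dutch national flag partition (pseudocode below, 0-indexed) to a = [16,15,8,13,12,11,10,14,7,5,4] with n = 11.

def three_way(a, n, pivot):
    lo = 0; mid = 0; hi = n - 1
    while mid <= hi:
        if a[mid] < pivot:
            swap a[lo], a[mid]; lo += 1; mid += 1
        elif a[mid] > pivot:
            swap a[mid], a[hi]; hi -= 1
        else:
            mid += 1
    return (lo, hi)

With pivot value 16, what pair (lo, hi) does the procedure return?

(10, 10)

lo=0 mid=0 hi=10
16=16: mid=1
15<16: swap(0,1), lo=1 mid=2 ⇒ [15,16,8,13,12,11,10,14,7,5,4]
8<16: swap(1,2), lo=2 mid=3 ⇒ [15,8,16,13,12,11,10,14,7,5,4]
13<16: swap(2,3), lo=3 mid=4 ⇒ [15,8,13,16,12,11,10,14,7,5,4]
12<16: swap(3,4), lo=4 mid=5 ⇒ [15,8,13,12,16,11,10,14,7,5,4]
11<16: swap(4,5), lo=5 mid=6 ⇒ [15,8,13,12,11,16,10,14,7,5,4]
10<16: swap(5,6), lo=6 mid=7 ⇒ [15,8,13,12,11,10,16,14,7,5,4]
14<16: swap(6,7), lo=7 mid=8 ⇒ [15,8,13,12,11,10,14,16,7,5,4]
7<16: swap(7,8), lo=8 mid=9 ⇒ [15,8,13,12,11,10,14,7,16,5,4]
5<16: swap(8,9), lo=9 mid=10 ⇒ [15,8,13,12,11,10,14,7,5,16,4]
4<16: swap(9,10), lo=10 mid=11 ⇒ [15,8,13,12,11,10,14,7,5,4,16]
done. lo=10 hi=10; a=[15,8,13,12,11,10,14,7,5,4,16]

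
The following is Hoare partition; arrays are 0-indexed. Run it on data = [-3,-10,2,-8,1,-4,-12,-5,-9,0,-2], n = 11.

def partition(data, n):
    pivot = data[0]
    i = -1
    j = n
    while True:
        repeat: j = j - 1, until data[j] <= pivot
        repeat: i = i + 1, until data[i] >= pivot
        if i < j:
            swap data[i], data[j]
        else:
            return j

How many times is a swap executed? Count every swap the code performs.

3

pivot = data[0] = -3; i = -1, j = 11
j→8 (data[8]=-9≤-3), i→0 (data[0]=-3≥-3); i<j, swap → [-9,-10,2,-8,1,-4,-12,-5,-3,0,-2]
j→7 (data[7]=-5≤-3), i→2 (data[2]=2≥-3); i<j, swap → [-9,-10,-5,-8,1,-4,-12,2,-3,0,-2]
j→6 (data[6]=-12≤-3), i→4 (data[4]=1≥-3); i<j, swap → [-9,-10,-5,-8,-12,-4,1,2,-3,0,-2]
j→5, i→6; i≥j, return j=5. data = [-9,-10,-5,-8,-12,-4,1,2,-3,0,-2]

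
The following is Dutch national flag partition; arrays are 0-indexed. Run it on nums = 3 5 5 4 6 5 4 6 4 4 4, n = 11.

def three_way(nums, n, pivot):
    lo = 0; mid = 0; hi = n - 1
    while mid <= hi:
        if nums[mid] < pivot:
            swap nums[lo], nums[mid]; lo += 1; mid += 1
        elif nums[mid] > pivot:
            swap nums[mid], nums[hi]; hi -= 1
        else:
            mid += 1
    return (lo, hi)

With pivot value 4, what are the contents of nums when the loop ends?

pivot = 4; lo=0, mid=0, hi=10
nums[mid]=3<4: swap nums[0],nums[0]; lo=1,mid=1 → 3 5 5 4 6 5 4 6 4 4 4
nums[mid]=5>4: swap nums[1],nums[10]; hi=9 → 3 4 5 4 6 5 4 6 4 4 5
nums[mid]=4=4: mid=2
nums[mid]=5>4: swap nums[2],nums[9]; hi=8 → 3 4 4 4 6 5 4 6 4 5 5
nums[mid]=4=4: mid=3
nums[mid]=4=4: mid=4
nums[mid]=6>4: swap nums[4],nums[8]; hi=7 → 3 4 4 4 4 5 4 6 6 5 5
nums[mid]=4=4: mid=5
nums[mid]=5>4: swap nums[5],nums[7]; hi=6 → 3 4 4 4 4 6 4 5 6 5 5
nums[mid]=6>4: swap nums[5],nums[6]; hi=5 → 3 4 4 4 4 4 6 5 6 5 5
nums[mid]=4=4: mid=6
end: lo=1, hi=5; nums = 3 4 4 4 4 4 6 5 6 5 5

3 4 4 4 4 4 6 5 6 5 5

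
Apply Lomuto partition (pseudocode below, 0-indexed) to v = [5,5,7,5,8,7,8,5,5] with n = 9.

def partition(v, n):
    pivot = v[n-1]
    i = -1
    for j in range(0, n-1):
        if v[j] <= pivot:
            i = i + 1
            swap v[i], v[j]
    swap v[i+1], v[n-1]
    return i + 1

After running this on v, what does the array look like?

[5,5,5,5,5,7,8,7,8]

pivot=5, i=-1
j=0: 5≤5, i=0, swap(0,0) ⇒ [5,5,7,5,8,7,8,5,5]
j=1: 5≤5, i=1, swap(1,1) ⇒ [5,5,7,5,8,7,8,5,5]
j=2: 7>5, skip
j=3: 5≤5, i=2, swap(2,3) ⇒ [5,5,5,7,8,7,8,5,5]
j=4: 8>5, skip
j=5: 7>5, skip
j=6: 8>5, skip
j=7: 5≤5, i=3, swap(3,7) ⇒ [5,5,5,5,8,7,8,7,5]
swap(4,8) ⇒ [5,5,5,5,5,7,8,7,8]; return 4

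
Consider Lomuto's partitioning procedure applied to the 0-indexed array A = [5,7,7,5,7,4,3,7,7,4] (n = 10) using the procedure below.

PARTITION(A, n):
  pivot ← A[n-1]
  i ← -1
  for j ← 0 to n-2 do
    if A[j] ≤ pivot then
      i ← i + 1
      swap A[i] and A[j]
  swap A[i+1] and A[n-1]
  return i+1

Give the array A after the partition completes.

pivot=4, i=-1
j=0: 5>4, skip
j=1: 7>4, skip
j=2: 7>4, skip
j=3: 5>4, skip
j=4: 7>4, skip
j=5: 4≤4, i=0, swap(0,5) ⇒ [4,7,7,5,7,5,3,7,7,4]
j=6: 3≤4, i=1, swap(1,6) ⇒ [4,3,7,5,7,5,7,7,7,4]
j=7: 7>4, skip
j=8: 7>4, skip
swap(2,9) ⇒ [4,3,4,5,7,5,7,7,7,7]; return 2

[4,3,4,5,7,5,7,7,7,7]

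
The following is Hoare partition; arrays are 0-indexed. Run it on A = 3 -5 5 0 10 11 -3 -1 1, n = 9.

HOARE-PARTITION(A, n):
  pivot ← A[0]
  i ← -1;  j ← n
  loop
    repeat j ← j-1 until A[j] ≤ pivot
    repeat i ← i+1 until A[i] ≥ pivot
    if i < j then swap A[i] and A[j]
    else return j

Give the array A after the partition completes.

pivot = A[0] = 3; i = -1, j = 9
j→8 (A[8]=1≤3), i→0 (A[0]=3≥3); i<j, swap → 1 -5 5 0 10 11 -3 -1 3
j→7 (A[7]=-1≤3), i→2 (A[2]=5≥3); i<j, swap → 1 -5 -1 0 10 11 -3 5 3
j→6 (A[6]=-3≤3), i→4 (A[4]=10≥3); i<j, swap → 1 -5 -1 0 -3 11 10 5 3
j→4, i→5; i≥j, return j=4. A = 1 -5 -1 0 -3 11 10 5 3

1 -5 -1 0 -3 11 10 5 3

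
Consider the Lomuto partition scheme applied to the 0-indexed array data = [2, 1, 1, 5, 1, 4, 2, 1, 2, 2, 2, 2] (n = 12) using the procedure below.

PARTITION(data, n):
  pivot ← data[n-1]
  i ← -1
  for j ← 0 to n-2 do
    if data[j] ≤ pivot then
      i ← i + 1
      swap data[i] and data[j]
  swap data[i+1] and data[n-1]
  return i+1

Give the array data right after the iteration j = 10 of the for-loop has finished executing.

[2, 1, 1, 1, 2, 1, 2, 2, 2, 4, 5, 2]

pivot = data[11] = 2; i = -1
j=0: data[0]=2 ≤ 2 → i=0, swap data[0],data[0] (no change) → [2, 1, 1, 5, 1, 4, 2, 1, 2, 2, 2, 2]
j=1: data[1]=1 ≤ 2 → i=1, swap data[1],data[1] (no change) → [2, 1, 1, 5, 1, 4, 2, 1, 2, 2, 2, 2]
j=2: data[2]=1 ≤ 2 → i=2, swap data[2],data[2] (no change) → [2, 1, 1, 5, 1, 4, 2, 1, 2, 2, 2, 2]
j=3: data[3]=5 > 2 → no swap
j=4: data[4]=1 ≤ 2 → i=3, swap data[3],data[4] → [2, 1, 1, 1, 5, 4, 2, 1, 2, 2, 2, 2]
j=5: data[5]=4 > 2 → no swap
j=6: data[6]=2 ≤ 2 → i=4, swap data[4],data[6] → [2, 1, 1, 1, 2, 4, 5, 1, 2, 2, 2, 2]
j=7: data[7]=1 ≤ 2 → i=5, swap data[5],data[7] → [2, 1, 1, 1, 2, 1, 5, 4, 2, 2, 2, 2]
j=8: data[8]=2 ≤ 2 → i=6, swap data[6],data[8] → [2, 1, 1, 1, 2, 1, 2, 4, 5, 2, 2, 2]
j=9: data[9]=2 ≤ 2 → i=7, swap data[7],data[9] → [2, 1, 1, 1, 2, 1, 2, 2, 5, 4, 2, 2]
j=10: data[10]=2 ≤ 2 → i=8, swap data[8],data[10] → [2, 1, 1, 1, 2, 1, 2, 2, 2, 4, 5, 2]
(after j=10) data = [2, 1, 1, 1, 2, 1, 2, 2, 2, 4, 5, 2]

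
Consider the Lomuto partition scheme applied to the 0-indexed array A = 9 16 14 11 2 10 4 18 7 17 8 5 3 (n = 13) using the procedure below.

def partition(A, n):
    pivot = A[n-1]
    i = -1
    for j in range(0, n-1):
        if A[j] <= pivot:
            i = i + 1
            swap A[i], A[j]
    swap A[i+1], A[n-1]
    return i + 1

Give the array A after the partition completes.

2 3 14 11 9 10 4 18 7 17 8 5 16

pivot=3, i=-1
j=0: 9>3, skip
j=1: 16>3, skip
j=2: 14>3, skip
j=3: 11>3, skip
j=4: 2≤3, i=0, swap(0,4) ⇒ 2 16 14 11 9 10 4 18 7 17 8 5 3
j=5: 10>3, skip
j=6: 4>3, skip
j=7: 18>3, skip
j=8: 7>3, skip
j=9: 17>3, skip
j=10: 8>3, skip
j=11: 5>3, skip
swap(1,12) ⇒ 2 3 14 11 9 10 4 18 7 17 8 5 16; return 1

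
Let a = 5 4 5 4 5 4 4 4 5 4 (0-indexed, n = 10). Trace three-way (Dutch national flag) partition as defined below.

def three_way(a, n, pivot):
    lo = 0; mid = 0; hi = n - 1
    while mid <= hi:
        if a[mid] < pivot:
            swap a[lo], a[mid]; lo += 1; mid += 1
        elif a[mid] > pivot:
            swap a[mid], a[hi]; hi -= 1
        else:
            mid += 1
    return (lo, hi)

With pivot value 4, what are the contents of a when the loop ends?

lo=0 mid=0 hi=9
5>4: swap(0,9), hi=8 ⇒ 4 4 5 4 5 4 4 4 5 5
4=4: mid=1
4=4: mid=2
5>4: swap(2,8), hi=7 ⇒ 4 4 5 4 5 4 4 4 5 5
5>4: swap(2,7), hi=6 ⇒ 4 4 4 4 5 4 4 5 5 5
4=4: mid=3
4=4: mid=4
5>4: swap(4,6), hi=5 ⇒ 4 4 4 4 4 4 5 5 5 5
4=4: mid=5
4=4: mid=6
done. lo=0 hi=5; a=4 4 4 4 4 4 5 5 5 5

4 4 4 4 4 4 5 5 5 5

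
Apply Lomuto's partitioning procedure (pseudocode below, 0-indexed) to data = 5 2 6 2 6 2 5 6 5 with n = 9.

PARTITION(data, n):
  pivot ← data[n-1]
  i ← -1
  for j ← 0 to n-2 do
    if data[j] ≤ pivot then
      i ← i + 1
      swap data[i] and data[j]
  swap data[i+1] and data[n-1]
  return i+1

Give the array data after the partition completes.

5 2 2 2 5 5 6 6 6

pivot=5, i=-1
j=0: 5≤5, i=0, swap(0,0) ⇒ 5 2 6 2 6 2 5 6 5
j=1: 2≤5, i=1, swap(1,1) ⇒ 5 2 6 2 6 2 5 6 5
j=2: 6>5, skip
j=3: 2≤5, i=2, swap(2,3) ⇒ 5 2 2 6 6 2 5 6 5
j=4: 6>5, skip
j=5: 2≤5, i=3, swap(3,5) ⇒ 5 2 2 2 6 6 5 6 5
j=6: 5≤5, i=4, swap(4,6) ⇒ 5 2 2 2 5 6 6 6 5
j=7: 6>5, skip
swap(5,8) ⇒ 5 2 2 2 5 5 6 6 6; return 5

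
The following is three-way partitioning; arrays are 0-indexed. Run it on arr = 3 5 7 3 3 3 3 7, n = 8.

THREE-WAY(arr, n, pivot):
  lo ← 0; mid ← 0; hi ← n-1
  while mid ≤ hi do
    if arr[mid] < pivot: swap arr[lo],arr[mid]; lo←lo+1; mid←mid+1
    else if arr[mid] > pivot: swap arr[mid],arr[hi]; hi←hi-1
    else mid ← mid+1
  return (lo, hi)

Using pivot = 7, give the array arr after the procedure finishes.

3 5 3 3 3 3 7 7

lo=0 mid=0 hi=7
3<7: swap(0,0), lo=1 mid=1 ⇒ 3 5 7 3 3 3 3 7
5<7: swap(1,1), lo=2 mid=2 ⇒ 3 5 7 3 3 3 3 7
7=7: mid=3
3<7: swap(2,3), lo=3 mid=4 ⇒ 3 5 3 7 3 3 3 7
3<7: swap(3,4), lo=4 mid=5 ⇒ 3 5 3 3 7 3 3 7
3<7: swap(4,5), lo=5 mid=6 ⇒ 3 5 3 3 3 7 3 7
3<7: swap(5,6), lo=6 mid=7 ⇒ 3 5 3 3 3 3 7 7
7=7: mid=8
done. lo=6 hi=7; arr=3 5 3 3 3 3 7 7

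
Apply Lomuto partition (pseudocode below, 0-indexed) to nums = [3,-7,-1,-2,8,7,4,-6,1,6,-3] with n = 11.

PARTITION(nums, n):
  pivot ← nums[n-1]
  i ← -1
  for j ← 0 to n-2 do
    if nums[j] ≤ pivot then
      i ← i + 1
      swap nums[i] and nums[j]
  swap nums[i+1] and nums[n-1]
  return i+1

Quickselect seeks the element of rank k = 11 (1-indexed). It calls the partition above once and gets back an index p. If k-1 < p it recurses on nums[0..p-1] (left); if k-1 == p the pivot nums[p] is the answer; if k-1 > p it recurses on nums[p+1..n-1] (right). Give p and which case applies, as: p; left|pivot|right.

pivot = nums[10] = -3; i = -1
j=0: nums[0]=3 > -3 → no swap
j=1: nums[1]=-7 ≤ -3 → i=0, swap nums[0],nums[1] → [-7,3,-1,-2,8,7,4,-6,1,6,-3]
j=2: nums[2]=-1 > -3 → no swap
j=3: nums[3]=-2 > -3 → no swap
j=4: nums[4]=8 > -3 → no swap
j=5: nums[5]=7 > -3 → no swap
j=6: nums[6]=4 > -3 → no swap
j=7: nums[7]=-6 ≤ -3 → i=1, swap nums[1],nums[7] → [-7,-6,-1,-2,8,7,4,3,1,6,-3]
j=8: nums[8]=1 > -3 → no swap
j=9: nums[9]=6 > -3 → no swap
final swap nums[2],nums[10] → [-7,-6,-3,-2,8,7,4,3,1,6,-1]; return 2
p = 2; k-1 = 10 > 2 ⇒ right

2; right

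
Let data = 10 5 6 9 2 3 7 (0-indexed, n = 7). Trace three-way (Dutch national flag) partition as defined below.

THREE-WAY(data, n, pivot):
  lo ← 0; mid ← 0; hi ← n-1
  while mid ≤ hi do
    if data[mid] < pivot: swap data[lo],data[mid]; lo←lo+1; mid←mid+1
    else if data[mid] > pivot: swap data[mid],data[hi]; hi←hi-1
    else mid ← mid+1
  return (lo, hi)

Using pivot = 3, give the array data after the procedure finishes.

2 3 9 6 5 7 10

pivot = 3; lo=0, mid=0, hi=6
data[mid]=10>3: swap data[0],data[6]; hi=5 → 7 5 6 9 2 3 10
data[mid]=7>3: swap data[0],data[5]; hi=4 → 3 5 6 9 2 7 10
data[mid]=3=3: mid=1
data[mid]=5>3: swap data[1],data[4]; hi=3 → 3 2 6 9 5 7 10
data[mid]=2<3: swap data[0],data[1]; lo=1,mid=2 → 2 3 6 9 5 7 10
data[mid]=6>3: swap data[2],data[3]; hi=2 → 2 3 9 6 5 7 10
data[mid]=9>3: swap data[2],data[2]; hi=1 → 2 3 9 6 5 7 10
end: lo=1, hi=1; data = 2 3 9 6 5 7 10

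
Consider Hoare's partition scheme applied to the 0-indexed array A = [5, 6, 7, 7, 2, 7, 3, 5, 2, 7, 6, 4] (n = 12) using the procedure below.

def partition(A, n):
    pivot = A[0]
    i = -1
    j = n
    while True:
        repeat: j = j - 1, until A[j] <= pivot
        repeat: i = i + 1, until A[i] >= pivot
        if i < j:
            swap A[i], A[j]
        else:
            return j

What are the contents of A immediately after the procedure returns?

pivot = A[0] = 5; i = -1, j = 12
j→11 (A[11]=4≤5), i→0 (A[0]=5≥5); i<j, swap → [4, 6, 7, 7, 2, 7, 3, 5, 2, 7, 6, 5]
j→8 (A[8]=2≤5), i→1 (A[1]=6≥5); i<j, swap → [4, 2, 7, 7, 2, 7, 3, 5, 6, 7, 6, 5]
j→7 (A[7]=5≤5), i→2 (A[2]=7≥5); i<j, swap → [4, 2, 5, 7, 2, 7, 3, 7, 6, 7, 6, 5]
j→6 (A[6]=3≤5), i→3 (A[3]=7≥5); i<j, swap → [4, 2, 5, 3, 2, 7, 7, 7, 6, 7, 6, 5]
j→4, i→5; i≥j, return j=4. A = [4, 2, 5, 3, 2, 7, 7, 7, 6, 7, 6, 5]

[4, 2, 5, 3, 2, 7, 7, 7, 6, 7, 6, 5]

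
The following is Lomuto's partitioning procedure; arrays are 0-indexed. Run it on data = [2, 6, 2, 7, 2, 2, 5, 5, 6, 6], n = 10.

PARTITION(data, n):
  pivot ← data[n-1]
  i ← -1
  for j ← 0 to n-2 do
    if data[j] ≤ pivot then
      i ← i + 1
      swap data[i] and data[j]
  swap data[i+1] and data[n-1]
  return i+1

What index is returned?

pivot=6, i=-1
j=0: 2≤6, i=0, swap(0,0) ⇒ [2, 6, 2, 7, 2, 2, 5, 5, 6, 6]
j=1: 6≤6, i=1, swap(1,1) ⇒ [2, 6, 2, 7, 2, 2, 5, 5, 6, 6]
j=2: 2≤6, i=2, swap(2,2) ⇒ [2, 6, 2, 7, 2, 2, 5, 5, 6, 6]
j=3: 7>6, skip
j=4: 2≤6, i=3, swap(3,4) ⇒ [2, 6, 2, 2, 7, 2, 5, 5, 6, 6]
j=5: 2≤6, i=4, swap(4,5) ⇒ [2, 6, 2, 2, 2, 7, 5, 5, 6, 6]
j=6: 5≤6, i=5, swap(5,6) ⇒ [2, 6, 2, 2, 2, 5, 7, 5, 6, 6]
j=7: 5≤6, i=6, swap(6,7) ⇒ [2, 6, 2, 2, 2, 5, 5, 7, 6, 6]
j=8: 6≤6, i=7, swap(7,8) ⇒ [2, 6, 2, 2, 2, 5, 5, 6, 7, 6]
swap(8,9) ⇒ [2, 6, 2, 2, 2, 5, 5, 6, 6, 7]; return 8

8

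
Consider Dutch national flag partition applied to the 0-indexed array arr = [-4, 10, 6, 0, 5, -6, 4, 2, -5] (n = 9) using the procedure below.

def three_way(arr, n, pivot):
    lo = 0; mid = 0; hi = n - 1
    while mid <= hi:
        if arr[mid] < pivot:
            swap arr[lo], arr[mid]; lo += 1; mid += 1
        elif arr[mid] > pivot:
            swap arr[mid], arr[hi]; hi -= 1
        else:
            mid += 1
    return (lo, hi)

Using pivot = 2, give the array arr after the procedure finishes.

pivot = 2; lo=0, mid=0, hi=8
arr[mid]=-4<2: swap arr[0],arr[0]; lo=1,mid=1 → [-4, 10, 6, 0, 5, -6, 4, 2, -5]
arr[mid]=10>2: swap arr[1],arr[8]; hi=7 → [-4, -5, 6, 0, 5, -6, 4, 2, 10]
arr[mid]=-5<2: swap arr[1],arr[1]; lo=2,mid=2 → [-4, -5, 6, 0, 5, -6, 4, 2, 10]
arr[mid]=6>2: swap arr[2],arr[7]; hi=6 → [-4, -5, 2, 0, 5, -6, 4, 6, 10]
arr[mid]=2=2: mid=3
arr[mid]=0<2: swap arr[2],arr[3]; lo=3,mid=4 → [-4, -5, 0, 2, 5, -6, 4, 6, 10]
arr[mid]=5>2: swap arr[4],arr[6]; hi=5 → [-4, -5, 0, 2, 4, -6, 5, 6, 10]
arr[mid]=4>2: swap arr[4],arr[5]; hi=4 → [-4, -5, 0, 2, -6, 4, 5, 6, 10]
arr[mid]=-6<2: swap arr[3],arr[4]; lo=4,mid=5 → [-4, -5, 0, -6, 2, 4, 5, 6, 10]
end: lo=4, hi=4; arr = [-4, -5, 0, -6, 2, 4, 5, 6, 10]

[-4, -5, 0, -6, 2, 4, 5, 6, 10]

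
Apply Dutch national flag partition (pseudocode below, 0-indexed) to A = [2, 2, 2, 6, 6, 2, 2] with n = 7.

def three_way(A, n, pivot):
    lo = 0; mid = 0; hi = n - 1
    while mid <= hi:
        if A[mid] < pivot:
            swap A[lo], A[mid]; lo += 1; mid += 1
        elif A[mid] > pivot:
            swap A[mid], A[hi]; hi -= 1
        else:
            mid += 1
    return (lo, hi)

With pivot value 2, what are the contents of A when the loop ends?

[2, 2, 2, 2, 2, 6, 6]

pivot = 2; lo=0, mid=0, hi=6
A[mid]=2=2: mid=1
A[mid]=2=2: mid=2
A[mid]=2=2: mid=3
A[mid]=6>2: swap A[3],A[6]; hi=5 → [2, 2, 2, 2, 6, 2, 6]
A[mid]=2=2: mid=4
A[mid]=6>2: swap A[4],A[5]; hi=4 → [2, 2, 2, 2, 2, 6, 6]
A[mid]=2=2: mid=5
end: lo=0, hi=4; A = [2, 2, 2, 2, 2, 6, 6]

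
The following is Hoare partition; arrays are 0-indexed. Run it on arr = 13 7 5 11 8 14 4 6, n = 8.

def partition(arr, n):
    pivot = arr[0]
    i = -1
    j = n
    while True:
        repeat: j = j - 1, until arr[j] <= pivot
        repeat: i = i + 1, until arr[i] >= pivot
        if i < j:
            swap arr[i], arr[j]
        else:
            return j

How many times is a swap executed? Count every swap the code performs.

pivot=13
j stops at 7 (6), i stops at 0 (13); swap ⇒ 6 7 5 11 8 14 4 13
j stops at 6 (4), i stops at 5 (14); swap ⇒ 6 7 5 11 8 4 14 13
j stops at 5, i stops at 6; i≥j ⇒ return 5. arr=6 7 5 11 8 4 14 13

2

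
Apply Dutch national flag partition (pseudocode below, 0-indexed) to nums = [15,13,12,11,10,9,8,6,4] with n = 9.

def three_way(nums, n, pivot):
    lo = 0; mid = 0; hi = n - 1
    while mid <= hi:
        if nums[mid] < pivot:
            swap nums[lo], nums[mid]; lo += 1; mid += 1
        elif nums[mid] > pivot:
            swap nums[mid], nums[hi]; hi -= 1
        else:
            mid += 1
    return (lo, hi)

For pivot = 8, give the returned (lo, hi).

(2, 2)

lo=0 mid=0 hi=8
15>8: swap(0,8), hi=7 ⇒ [4,13,12,11,10,9,8,6,15]
4<8: swap(0,0), lo=1 mid=1 ⇒ [4,13,12,11,10,9,8,6,15]
13>8: swap(1,7), hi=6 ⇒ [4,6,12,11,10,9,8,13,15]
6<8: swap(1,1), lo=2 mid=2 ⇒ [4,6,12,11,10,9,8,13,15]
12>8: swap(2,6), hi=5 ⇒ [4,6,8,11,10,9,12,13,15]
8=8: mid=3
11>8: swap(3,5), hi=4 ⇒ [4,6,8,9,10,11,12,13,15]
9>8: swap(3,4), hi=3 ⇒ [4,6,8,10,9,11,12,13,15]
10>8: swap(3,3), hi=2 ⇒ [4,6,8,10,9,11,12,13,15]
done. lo=2 hi=2; nums=[4,6,8,10,9,11,12,13,15]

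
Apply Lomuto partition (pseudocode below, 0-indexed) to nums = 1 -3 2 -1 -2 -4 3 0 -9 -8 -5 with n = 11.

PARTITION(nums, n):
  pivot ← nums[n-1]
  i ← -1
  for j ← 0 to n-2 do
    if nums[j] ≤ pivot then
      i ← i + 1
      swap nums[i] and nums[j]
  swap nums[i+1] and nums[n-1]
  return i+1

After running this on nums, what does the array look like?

-9 -8 -5 -1 -2 -4 3 0 1 -3 2

pivot = nums[10] = -5; i = -1
j=0: nums[0]=1 > -5 → no swap
j=1: nums[1]=-3 > -5 → no swap
j=2: nums[2]=2 > -5 → no swap
j=3: nums[3]=-1 > -5 → no swap
j=4: nums[4]=-2 > -5 → no swap
j=5: nums[5]=-4 > -5 → no swap
j=6: nums[6]=3 > -5 → no swap
j=7: nums[7]=0 > -5 → no swap
j=8: nums[8]=-9 ≤ -5 → i=0, swap nums[0],nums[8] → -9 -3 2 -1 -2 -4 3 0 1 -8 -5
j=9: nums[9]=-8 ≤ -5 → i=1, swap nums[1],nums[9] → -9 -8 2 -1 -2 -4 3 0 1 -3 -5
final swap nums[2],nums[10] → -9 -8 -5 -1 -2 -4 3 0 1 -3 2; return 2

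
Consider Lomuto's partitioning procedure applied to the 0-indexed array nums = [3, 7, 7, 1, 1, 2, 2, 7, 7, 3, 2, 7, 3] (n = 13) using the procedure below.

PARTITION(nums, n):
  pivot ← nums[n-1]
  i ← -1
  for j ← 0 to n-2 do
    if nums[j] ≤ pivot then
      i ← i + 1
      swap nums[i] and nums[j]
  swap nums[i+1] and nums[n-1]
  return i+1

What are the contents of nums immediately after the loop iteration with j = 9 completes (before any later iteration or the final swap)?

[3, 1, 1, 2, 2, 3, 7, 7, 7, 7, 2, 7, 3]

pivot=3, i=-1
j=0: 3≤3, i=0, swap(0,0) ⇒ [3, 7, 7, 1, 1, 2, 2, 7, 7, 3, 2, 7, 3]
j=1: 7>3, skip
j=2: 7>3, skip
j=3: 1≤3, i=1, swap(1,3) ⇒ [3, 1, 7, 7, 1, 2, 2, 7, 7, 3, 2, 7, 3]
j=4: 1≤3, i=2, swap(2,4) ⇒ [3, 1, 1, 7, 7, 2, 2, 7, 7, 3, 2, 7, 3]
j=5: 2≤3, i=3, swap(3,5) ⇒ [3, 1, 1, 2, 7, 7, 2, 7, 7, 3, 2, 7, 3]
j=6: 2≤3, i=4, swap(4,6) ⇒ [3, 1, 1, 2, 2, 7, 7, 7, 7, 3, 2, 7, 3]
j=7: 7>3, skip
j=8: 7>3, skip
j=9: 3≤3, i=5, swap(5,9) ⇒ [3, 1, 1, 2, 2, 3, 7, 7, 7, 7, 2, 7, 3]
(after j=9) nums = [3, 1, 1, 2, 2, 3, 7, 7, 7, 7, 2, 7, 3]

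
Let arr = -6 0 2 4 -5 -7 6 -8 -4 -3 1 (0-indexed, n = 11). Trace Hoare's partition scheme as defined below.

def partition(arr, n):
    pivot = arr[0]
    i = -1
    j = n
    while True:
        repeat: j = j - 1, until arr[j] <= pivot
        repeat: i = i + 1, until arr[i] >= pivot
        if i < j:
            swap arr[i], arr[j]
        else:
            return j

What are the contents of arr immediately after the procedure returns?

pivot = arr[0] = -6; i = -1, j = 11
j→7 (arr[7]=-8≤-6), i→0 (arr[0]=-6≥-6); i<j, swap → -8 0 2 4 -5 -7 6 -6 -4 -3 1
j→5 (arr[5]=-7≤-6), i→1 (arr[1]=0≥-6); i<j, swap → -8 -7 2 4 -5 0 6 -6 -4 -3 1
j→1, i→2; i≥j, return j=1. arr = -8 -7 2 4 -5 0 6 -6 -4 -3 1

-8 -7 2 4 -5 0 6 -6 -4 -3 1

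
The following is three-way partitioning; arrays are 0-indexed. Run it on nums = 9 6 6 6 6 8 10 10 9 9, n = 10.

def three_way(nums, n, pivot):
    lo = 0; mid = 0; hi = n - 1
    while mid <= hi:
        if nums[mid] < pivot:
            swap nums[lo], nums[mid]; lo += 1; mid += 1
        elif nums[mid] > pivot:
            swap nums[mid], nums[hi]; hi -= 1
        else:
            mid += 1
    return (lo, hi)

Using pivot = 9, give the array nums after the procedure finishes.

pivot = 9; lo=0, mid=0, hi=9
nums[mid]=9=9: mid=1
nums[mid]=6<9: swap nums[0],nums[1]; lo=1,mid=2 → 6 9 6 6 6 8 10 10 9 9
nums[mid]=6<9: swap nums[1],nums[2]; lo=2,mid=3 → 6 6 9 6 6 8 10 10 9 9
nums[mid]=6<9: swap nums[2],nums[3]; lo=3,mid=4 → 6 6 6 9 6 8 10 10 9 9
nums[mid]=6<9: swap nums[3],nums[4]; lo=4,mid=5 → 6 6 6 6 9 8 10 10 9 9
nums[mid]=8<9: swap nums[4],nums[5]; lo=5,mid=6 → 6 6 6 6 8 9 10 10 9 9
nums[mid]=10>9: swap nums[6],nums[9]; hi=8 → 6 6 6 6 8 9 9 10 9 10
nums[mid]=9=9: mid=7
nums[mid]=10>9: swap nums[7],nums[8]; hi=7 → 6 6 6 6 8 9 9 9 10 10
nums[mid]=9=9: mid=8
end: lo=5, hi=7; nums = 6 6 6 6 8 9 9 9 10 10

6 6 6 6 8 9 9 9 10 10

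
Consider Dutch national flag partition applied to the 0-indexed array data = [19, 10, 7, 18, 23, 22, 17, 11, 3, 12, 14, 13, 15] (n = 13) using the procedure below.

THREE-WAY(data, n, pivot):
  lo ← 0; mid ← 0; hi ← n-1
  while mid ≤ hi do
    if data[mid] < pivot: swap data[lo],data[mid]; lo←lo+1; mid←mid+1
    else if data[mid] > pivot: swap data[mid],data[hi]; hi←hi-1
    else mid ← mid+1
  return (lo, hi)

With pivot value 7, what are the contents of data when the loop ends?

[3, 7, 18, 23, 22, 17, 11, 10, 12, 14, 13, 15, 19]

lo=0 mid=0 hi=12
19>7: swap(0,12), hi=11 ⇒ [15, 10, 7, 18, 23, 22, 17, 11, 3, 12, 14, 13, 19]
15>7: swap(0,11), hi=10 ⇒ [13, 10, 7, 18, 23, 22, 17, 11, 3, 12, 14, 15, 19]
13>7: swap(0,10), hi=9 ⇒ [14, 10, 7, 18, 23, 22, 17, 11, 3, 12, 13, 15, 19]
14>7: swap(0,9), hi=8 ⇒ [12, 10, 7, 18, 23, 22, 17, 11, 3, 14, 13, 15, 19]
12>7: swap(0,8), hi=7 ⇒ [3, 10, 7, 18, 23, 22, 17, 11, 12, 14, 13, 15, 19]
3<7: swap(0,0), lo=1 mid=1 ⇒ [3, 10, 7, 18, 23, 22, 17, 11, 12, 14, 13, 15, 19]
10>7: swap(1,7), hi=6 ⇒ [3, 11, 7, 18, 23, 22, 17, 10, 12, 14, 13, 15, 19]
11>7: swap(1,6), hi=5 ⇒ [3, 17, 7, 18, 23, 22, 11, 10, 12, 14, 13, 15, 19]
17>7: swap(1,5), hi=4 ⇒ [3, 22, 7, 18, 23, 17, 11, 10, 12, 14, 13, 15, 19]
22>7: swap(1,4), hi=3 ⇒ [3, 23, 7, 18, 22, 17, 11, 10, 12, 14, 13, 15, 19]
23>7: swap(1,3), hi=2 ⇒ [3, 18, 7, 23, 22, 17, 11, 10, 12, 14, 13, 15, 19]
18>7: swap(1,2), hi=1 ⇒ [3, 7, 18, 23, 22, 17, 11, 10, 12, 14, 13, 15, 19]
7=7: mid=2
done. lo=1 hi=1; data=[3, 7, 18, 23, 22, 17, 11, 10, 12, 14, 13, 15, 19]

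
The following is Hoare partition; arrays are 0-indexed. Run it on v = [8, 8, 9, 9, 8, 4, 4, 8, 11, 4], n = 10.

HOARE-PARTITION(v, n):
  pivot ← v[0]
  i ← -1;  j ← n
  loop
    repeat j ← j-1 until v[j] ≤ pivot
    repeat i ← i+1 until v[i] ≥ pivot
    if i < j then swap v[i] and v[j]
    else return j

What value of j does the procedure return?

pivot = v[0] = 8; i = -1, j = 10
j→9 (v[9]=4≤8), i→0 (v[0]=8≥8); i<j, swap → [4, 8, 9, 9, 8, 4, 4, 8, 11, 8]
j→7 (v[7]=8≤8), i→1 (v[1]=8≥8); i<j, swap → [4, 8, 9, 9, 8, 4, 4, 8, 11, 8]
j→6 (v[6]=4≤8), i→2 (v[2]=9≥8); i<j, swap → [4, 8, 4, 9, 8, 4, 9, 8, 11, 8]
j→5 (v[5]=4≤8), i→3 (v[3]=9≥8); i<j, swap → [4, 8, 4, 4, 8, 9, 9, 8, 11, 8]
j→4, i→4; i≥j, return j=4. v = [4, 8, 4, 4, 8, 9, 9, 8, 11, 8]

4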